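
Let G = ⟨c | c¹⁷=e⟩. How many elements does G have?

G is generated by a single element, so G is cyclic. The relator gives c¹⁷ = e and no smaller power is forced to be e, so the 17 powers {c, e, c², c³, c⁴, c⁵, c⁶, c⁷, c⁸, c⁹, c¹², c¹³, c¹¹, c¹⁰, c¹⁴, c¹⁵, c¹⁶} are distinct. Hence |G| = 17.

Answer: 17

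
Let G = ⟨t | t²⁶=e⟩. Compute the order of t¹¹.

Compute successive powers until reaching e:
  (t¹¹)¹ = t¹¹, (t¹¹)² = t²², (t¹¹)³ = t⁷, (t¹¹)⁴ = t¹⁸, (t¹¹)⁵ = t³, (t¹¹)⁶ = t¹⁴, (t¹¹)⁷ = t²⁵, (t¹¹)⁸ = t¹⁰, (t¹¹)⁹ = t²¹, (t¹¹)¹⁰ = t⁶, (t¹¹)¹¹ = t¹⁷, (t¹¹)¹² = t², (t¹¹)¹³ = t¹³, (t¹¹)¹⁴ = t²⁴, (t¹¹)¹⁵ = t⁹, (t¹¹)¹⁶ = t²⁰, (t¹¹)¹⁷ = t⁵, (t¹¹)¹⁸ = t¹⁶, (t¹¹)¹⁹ = t, (t¹¹)²⁰ = t¹², (t¹¹)²¹ = t²³, (t¹¹)²² = t⁸, (t¹¹)²³ = t¹⁹, (t¹¹)²⁴ = t⁴, (t¹¹)²⁵ = t¹⁵, (t¹¹)²⁶ = e.
The smallest positive k with (t¹¹)ᵏ = e is 26.

Answer: 26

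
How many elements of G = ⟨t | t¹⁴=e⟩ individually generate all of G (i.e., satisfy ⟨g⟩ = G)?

G is cyclic of order 14. An element generates G iff its order is 14, and a cyclic group of order 14 has exactly φ(14) = 6 such elements.

Answer: 6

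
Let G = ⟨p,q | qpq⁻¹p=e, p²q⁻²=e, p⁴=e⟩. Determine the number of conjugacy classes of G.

The conjugacy classes (representative and size) are:
  [e] (size 1), [p³] (size 2), [p²] (size 1), [q⁻¹] (size 2), [pq] (size 2).
Class equation: 1 + 2 + 1 + 2 + 2 = 8 = |G|. So G has 5 conjugacy classes.

Answer: 5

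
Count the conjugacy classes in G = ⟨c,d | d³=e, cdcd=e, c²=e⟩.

The conjugacy classes (representative and size) are:
  [e] (size 1), [cd²] (size 3), [d²] (size 2).
Class equation: 1 + 3 + 2 = 6 = |G|. So G has 3 conjugacy classes.

Answer: 3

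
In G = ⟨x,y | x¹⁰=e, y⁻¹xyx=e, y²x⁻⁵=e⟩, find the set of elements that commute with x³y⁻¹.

⟨x³y⁻¹⟩ ⊆ C_G(x³y⁻¹) since powers of x³y⁻¹ commute with x³y⁻¹; so |C_G(x³y⁻¹)| ≥ |⟨x³y⁻¹⟩| = 4.
By orbit–stabilizer, |C_G(x³y⁻¹)| = |G| / |conj. class of x³y⁻¹| = 20 / 5 = 4.
The 4 elements commuting with x³y⁻¹ are {e, x⁵, x³y, x³y⁻¹}.

Answer: {e, x⁵, x³y, x³y⁻¹}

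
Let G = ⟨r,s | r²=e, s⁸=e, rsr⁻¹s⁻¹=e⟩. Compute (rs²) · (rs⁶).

Compute (rs²) · (rs⁶) by multiplying left to right and reducing via the relations at each step:
  (rs²) · r = s²
  (s²) · s⁶ = e

Answer: e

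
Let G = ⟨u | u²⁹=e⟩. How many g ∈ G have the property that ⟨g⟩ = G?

G is cyclic of order 29. An element generates G iff its order is 29, and a cyclic group of order 29 has exactly φ(29) = 28 such elements.

Answer: 28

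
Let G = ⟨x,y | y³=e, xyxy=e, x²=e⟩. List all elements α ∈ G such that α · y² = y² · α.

⟨y²⟩ ⊆ C_G(y²) since powers of y² commute with y²; so |C_G(y²)| ≥ |⟨y²⟩| = 3.
By orbit–stabilizer, |C_G(y²)| = |G| / |conj. class of y²| = 6 / 2 = 3.
The 3 elements commuting with y² are {e, y, y²}.

Answer: {e, y, y²}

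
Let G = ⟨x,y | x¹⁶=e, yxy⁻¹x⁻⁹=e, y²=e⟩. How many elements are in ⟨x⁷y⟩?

|⟨x⁷y⟩| equals the order of x⁷y. Compute successive powers until reaching e:
  (x⁷y)¹ = x⁷y, (x⁷y)² = x⁶, (x⁷y)³ = x¹³y, (x⁷y)⁴ = x¹², (x⁷y)⁵ = x³y, (x⁷y)⁶ = x², (x⁷y)⁷ = x⁹y, (x⁷y)⁸ = x⁸, (x⁷y)⁹ = x¹⁵y, (x⁷y)¹⁰ = x¹⁴, (x⁷y)¹¹ = x⁵y, (x⁷y)¹² = x⁴, (x⁷y)¹³ = x¹¹y, (x⁷y)¹⁴ = x¹⁰, (x⁷y)¹⁵ = xy, (x⁷y)¹⁶ = e.
The smallest positive k with (x⁷y)ᵏ = e is 16, so |⟨x⁷y⟩| = 16.

Answer: 16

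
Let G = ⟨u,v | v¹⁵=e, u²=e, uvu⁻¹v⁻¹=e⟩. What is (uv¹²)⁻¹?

The order of (uv¹²) is 10 (smallest k with (uv¹²)ᵏ = e), so (uv¹²)⁻¹ = (uv¹²)⁹ = uv³.
Check: (uv¹²) · (uv³) → (uv¹²) · u = v¹²;   (v¹²) · v³ = e, giving e as required.

Answer: uv³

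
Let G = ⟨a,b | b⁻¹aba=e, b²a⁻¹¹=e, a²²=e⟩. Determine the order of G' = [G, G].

G' = [G, G] is generated by all commutators. The generator-pair commutators are: [a, b] = a².
The subgroup they normally generate is {e, a², a⁴, a⁶, a⁸, a¹⁰, a¹², a¹⁴, a¹⁶, a¹⁸, a²⁰}, of order 11.
Check: |G/G'| = 44/11 = 4 is the order of the abelianisation.

Answer: 11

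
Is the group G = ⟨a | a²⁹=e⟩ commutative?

G has a single generator, so G is cyclic and hence abelian.

Answer: Yes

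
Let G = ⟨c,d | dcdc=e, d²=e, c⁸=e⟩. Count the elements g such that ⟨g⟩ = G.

⟨g⟩ = G would require ord(g) = |G| = 16, but the maximum element order in G is 8 < 16. So G is not cyclic and no single element generates it: the count is 0.

Answer: 0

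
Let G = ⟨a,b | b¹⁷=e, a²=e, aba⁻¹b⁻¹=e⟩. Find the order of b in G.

Compute successive powers until reaching e:
  b¹ = b, b² = b², b³ = b³, b⁴ = b⁴, b⁵ = b⁵, b⁶ = b⁶, b⁷ = b⁷, b⁸ = b⁸, b⁹ = b⁹, b¹⁰ = b¹⁰, b¹¹ = b¹¹, b¹² = b¹², b¹³ = b¹³, b¹⁴ = b¹⁴, b¹⁵ = b¹⁵, b¹⁶ = b¹⁶, b¹⁷ = e.
The smallest positive k with bᵏ = e is 17.

Answer: 17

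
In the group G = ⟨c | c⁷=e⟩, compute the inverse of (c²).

The order of (c²) is 7 (smallest k with (c²)ᵏ = e), so (c²)⁻¹ = (c²)⁶ = c⁵.
Check: (c²) · (c⁵) → (c²) · c⁵ = e, giving e as required.

Answer: c⁵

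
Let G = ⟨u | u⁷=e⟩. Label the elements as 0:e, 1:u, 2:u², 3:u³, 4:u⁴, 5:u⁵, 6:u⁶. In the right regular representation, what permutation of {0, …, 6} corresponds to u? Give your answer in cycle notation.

(0 1 2 3 4 5 6)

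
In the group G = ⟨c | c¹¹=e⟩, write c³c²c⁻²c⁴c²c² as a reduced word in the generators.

Multiply left to right, reducing at each step:
  (c³) · c² = c⁵
  (c⁵) · c⁻² = c³
  (c³) · c⁴ = c⁷
  (c⁷) · c² = c⁹
  (c⁹) · c² = e

Answer: e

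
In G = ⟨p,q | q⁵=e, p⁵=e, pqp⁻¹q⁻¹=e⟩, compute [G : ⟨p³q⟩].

First find ord(p³q) by computing successive powers:
  (p³q)¹ = p³q, (p³q)² = pq², (p³q)³ = p⁴q³, (p³q)⁴ = p²q⁴, (p³q)⁵ = e.
So |⟨p³q⟩| = ord(p³q) = 5. With |G| = 25, by Lagrange [G : ⟨p³q⟩] = 25/5 = 5.

Answer: 5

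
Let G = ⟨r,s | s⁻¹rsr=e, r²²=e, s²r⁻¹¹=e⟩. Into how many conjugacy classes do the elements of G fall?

The conjugacy classes (representative and size) are:
  [e] (size 1), [r²¹] (size 2), [r²] (size 2), [r³] (size 2), [r¹⁸] (size 2), [r¹⁷] (size 2), [r⁶] (size 2), [r⁷] (size 2), [r⁸] (size 2), [r¹³] (size 2), [r¹²] (size 2), [r¹¹] (size 1), [r¹⁰s] (size 11), [r⁷s] (size 11).
Class equation: 1 + 2 + 2 + 2 + 2 + 2 + 2 + 2 + 2 + 2 + 2 + 1 + 11 + 11 = 44 = |G|. So G has 14 conjugacy classes.

Answer: 14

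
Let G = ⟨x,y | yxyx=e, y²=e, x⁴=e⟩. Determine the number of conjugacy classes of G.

The conjugacy classes (representative and size) are:
  [e] (size 1), [x] (size 2), [x²] (size 1), [x²y] (size 2), [x³y] (size 2).
Class equation: 1 + 2 + 1 + 2 + 2 = 8 = |G|. So G has 5 conjugacy classes.

Answer: 5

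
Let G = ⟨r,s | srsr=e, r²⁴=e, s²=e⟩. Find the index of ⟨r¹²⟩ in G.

First find ord(r¹²) by computing successive powers:
  (r¹²)¹ = r¹², (r¹²)² = e.
So |⟨r¹²⟩| = ord(r¹²) = 2. With |G| = 48, by Lagrange [G : ⟨r¹²⟩] = 48/2 = 24.

Answer: 24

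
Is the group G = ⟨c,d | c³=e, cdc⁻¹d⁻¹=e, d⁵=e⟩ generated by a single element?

|G| = 15. The element cd has order 15 (its powers give 15 distinct elements), so ⟨cd⟩ = G and G is cyclic.

Answer: Yes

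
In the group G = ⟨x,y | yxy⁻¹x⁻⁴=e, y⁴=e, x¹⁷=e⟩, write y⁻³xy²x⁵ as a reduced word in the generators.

Multiply left to right, reducing at each step:
  y · x = x⁴y
  (x⁴y) · y² = x⁴y³
  (x⁴y³) · x⁵ = xy³

Answer: xy³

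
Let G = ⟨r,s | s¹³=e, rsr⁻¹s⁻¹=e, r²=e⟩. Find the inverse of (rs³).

The order of (rs³) is 26 (smallest k with (rs³)ᵏ = e), so (rs³)⁻¹ = (rs³)²⁵ = rs¹⁰.
Check: (rs³) · (rs¹⁰) → (rs³) · r = s³;   (s³) · s¹⁰ = e, giving e as required.

Answer: rs¹⁰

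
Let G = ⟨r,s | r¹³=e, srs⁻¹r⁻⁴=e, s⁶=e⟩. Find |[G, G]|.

G' = [G, G] is generated by all commutators. The generator-pair commutators are: [r, s] = r¹⁰.
The subgroup they normally generate is {e, r, r², r³, r⁴, r⁵, r⁶, r⁷, r⁸, r⁹, r¹⁰, r¹¹, r¹²}, of order 13.
Check: |G/G'| = 78/13 = 6 is the order of the abelianisation.

Answer: 13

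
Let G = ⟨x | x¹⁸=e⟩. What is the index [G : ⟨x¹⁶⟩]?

First find ord(x¹⁶) by computing successive powers:
  (x¹⁶)¹ = x¹⁶, (x¹⁶)² = x¹⁴, (x¹⁶)³ = x¹², (x¹⁶)⁴ = x¹⁰, (x¹⁶)⁵ = x⁸, (x¹⁶)⁶ = x⁶, (x¹⁶)⁷ = x⁴, (x¹⁶)⁸ = x², (x¹⁶)⁹ = e.
So |⟨x¹⁶⟩| = ord(x¹⁶) = 9. With |G| = 18, by Lagrange [G : ⟨x¹⁶⟩] = 18/9 = 2.

Answer: 2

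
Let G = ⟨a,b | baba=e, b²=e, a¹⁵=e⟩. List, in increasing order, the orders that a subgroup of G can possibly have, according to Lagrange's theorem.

|G| = 30 = 2 · 3 · 5. By Lagrange's theorem the order of any subgroup divides 30; the divisors of 30 are 1, 2, 3, 5, 6, 10, 15, 30.

Answer: 1, 2, 3, 5, 6, 10, 15, 30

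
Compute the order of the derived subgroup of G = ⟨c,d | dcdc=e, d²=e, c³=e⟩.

G' = [G, G] is generated by all commutators. The generator-pair commutators are: [c, d] = c².
The subgroup they normally generate is {e, c, c²}, of order 3.
Check: |G/G'| = 6/3 = 2 is the order of the abelianisation.

Answer: 3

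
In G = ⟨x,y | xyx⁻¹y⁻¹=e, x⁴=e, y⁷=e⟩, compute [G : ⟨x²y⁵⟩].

First find ord(x²y⁵) by computing successive powers:
  (x²y⁵)¹ = x²y⁵, (x²y⁵)² = y³, (x²y⁵)³ = x²y, (x²y⁵)⁴ = y⁶, (x²y⁵)⁵ = x²y⁴, (x²y⁵)⁶ = y², (x²y⁵)⁷ = x², (x²y⁵)⁸ = y⁵, (x²y⁵)⁹ = x²y³, (x²y⁵)¹⁰ = y, (x²y⁵)¹¹ = x²y⁶, (x²y⁵)¹² = y⁴, (x²y⁵)¹³ = x²y², (x²y⁵)¹⁴ = e.
So |⟨x²y⁵⟩| = ord(x²y⁵) = 14. With |G| = 28, by Lagrange [G : ⟨x²y⁵⟩] = 28/14 = 2.

Answer: 2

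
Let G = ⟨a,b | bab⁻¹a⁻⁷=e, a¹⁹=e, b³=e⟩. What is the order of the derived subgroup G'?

G' = [G, G] is generated by all commutators. The generator-pair commutators are: [a, b] = a¹³.
The subgroup they normally generate is {e, a, a², a³, a⁴, a⁵, a⁶, a⁷, a⁸, a⁹, a¹⁰, a¹¹, a¹², a¹³, a¹⁴, a¹⁵, a¹⁶, a¹⁷, a¹⁸}, of order 19.
Check: |G/G'| = 57/19 = 3 is the order of the abelianisation.

Answer: 19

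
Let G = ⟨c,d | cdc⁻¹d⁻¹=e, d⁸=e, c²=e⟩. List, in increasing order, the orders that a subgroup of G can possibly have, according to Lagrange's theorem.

|G| = 16 = 2⁴. By Lagrange's theorem the order of any subgroup divides 16; the divisors of 16 are 1, 2, 4, 8, 16.

Answer: 1, 2, 4, 8, 16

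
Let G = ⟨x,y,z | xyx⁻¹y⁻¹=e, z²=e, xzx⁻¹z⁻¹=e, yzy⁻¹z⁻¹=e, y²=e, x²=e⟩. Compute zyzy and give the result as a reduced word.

Multiply left to right, reducing at each step:
  z · y = yz
  (yz) · z = y
  y · y = e

Answer: e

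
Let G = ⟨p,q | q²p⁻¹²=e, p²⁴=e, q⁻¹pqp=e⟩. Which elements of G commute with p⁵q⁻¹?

⟨p⁵q⁻¹⟩ ⊆ C_G(p⁵q⁻¹) since powers of p⁵q⁻¹ commute with p⁵q⁻¹; so |C_G(p⁵q⁻¹)| ≥ |⟨p⁵q⁻¹⟩| = 4.
By orbit–stabilizer, |C_G(p⁵q⁻¹)| = |G| / |conj. class of p⁵q⁻¹| = 48 / 12 = 4.
The 4 elements commuting with p⁵q⁻¹ are {e, p¹², p⁵q, p⁵q⁻¹}.

Answer: {e, p¹², p⁵q, p⁵q⁻¹}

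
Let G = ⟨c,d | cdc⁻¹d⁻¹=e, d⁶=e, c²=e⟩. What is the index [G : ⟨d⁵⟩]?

First find ord(d⁵) by computing successive powers:
  (d⁵)¹ = d⁵, (d⁵)² = d⁴, (d⁵)³ = d³, (d⁵)⁴ = d², (d⁵)⁵ = d, (d⁵)⁶ = e.
So |⟨d⁵⟩| = ord(d⁵) = 6. With |G| = 12, by Lagrange [G : ⟨d⁵⟩] = 12/6 = 2.

Answer: 2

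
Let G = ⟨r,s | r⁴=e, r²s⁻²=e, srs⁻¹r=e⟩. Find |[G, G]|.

G' = [G, G] is generated by all commutators. The generator-pair commutators are: [r, s] = r².
The subgroup they normally generate is {e, r²}, of order 2.
Check: |G/G'| = 8/2 = 4 is the order of the abelianisation.

Answer: 2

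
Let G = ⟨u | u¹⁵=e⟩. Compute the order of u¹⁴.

Compute successive powers until reaching e:
  (u¹⁴)¹ = u¹⁴, (u¹⁴)² = u¹³, (u¹⁴)³ = u¹², (u¹⁴)⁴ = u¹¹, (u¹⁴)⁵ = u¹⁰, (u¹⁴)⁶ = u⁹, (u¹⁴)⁷ = u⁸, (u¹⁴)⁸ = u⁷, (u¹⁴)⁹ = u⁶, (u¹⁴)¹⁰ = u⁵, (u¹⁴)¹¹ = u⁴, (u¹⁴)¹² = u³, (u¹⁴)¹³ = u², (u¹⁴)¹⁴ = u, (u¹⁴)¹⁵ = e.
The smallest positive k with (u¹⁴)ᵏ = e is 15.

Answer: 15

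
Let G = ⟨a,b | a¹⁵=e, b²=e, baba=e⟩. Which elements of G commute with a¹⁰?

⟨a¹⁰⟩ ⊆ C_G(a¹⁰) since powers of a¹⁰ commute with a¹⁰; so |C_G(a¹⁰)| ≥ |⟨a¹⁰⟩| = 3.
By orbit–stabilizer, |C_G(a¹⁰)| = |G| / |conj. class of a¹⁰| = 30 / 2 = 15.
The 15 elements commuting with a¹⁰ are {e, a, a², a³, a⁴, a⁵, a⁶, a⁷, a⁸, a⁹, a¹⁰, a¹¹, a¹², a¹³, a¹⁴}.

Answer: {e, a, a², a³, a⁴, a⁵, a⁶, a⁷, a⁸, a⁹, a¹⁰, a¹¹, a¹², a¹³, a¹⁴}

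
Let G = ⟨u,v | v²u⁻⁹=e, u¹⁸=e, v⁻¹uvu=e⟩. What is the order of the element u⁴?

Compute successive powers until reaching e:
  (u⁴)¹ = u⁴, (u⁴)² = u⁸, (u⁴)³ = u¹², (u⁴)⁴ = u¹⁶, (u⁴)⁵ = u², (u⁴)⁶ = u⁶, (u⁴)⁷ = u¹⁰, (u⁴)⁸ = u¹⁴, (u⁴)⁹ = e.
The smallest positive k with (u⁴)ᵏ = e is 9.

Answer: 9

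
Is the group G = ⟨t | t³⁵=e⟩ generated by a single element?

|G| = 35. The element t has order 35 (its powers give 35 distinct elements), so ⟨t⟩ = G and G is cyclic.

Answer: Yes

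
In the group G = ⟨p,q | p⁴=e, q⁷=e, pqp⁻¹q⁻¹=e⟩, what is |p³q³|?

Compute successive powers until reaching e:
  (p³q³)¹ = p³q³, (p³q³)² = p²q⁶, (p³q³)³ = pq², (p³q³)⁴ = q⁵, (p³q³)⁵ = p³q, (p³q³)⁶ = p²q⁴, (p³q³)⁷ = p, (p³q³)⁸ = q³, (p³q³)⁹ = p³q⁶, (p³q³)¹⁰ = p²q², (p³q³)¹¹ = pq⁵, (p³q³)¹² = q, (p³q³)¹³ = p³q⁴, (p³q³)¹⁴ = p², (p³q³)¹⁵ = pq³, (p³q³)¹⁶ = q⁶, (p³q³)¹⁷ = p³q², (p³q³)¹⁸ = p²q⁵, (p³q³)¹⁹ = pq, (p³q³)²⁰ = q⁴, (p³q³)²¹ = p³, (p³q³)²² = p²q³, (p³q³)²³ = pq⁶, (p³q³)²⁴ = q², (p³q³)²⁵ = p³q⁵, (p³q³)²⁶ = p²q, (p³q³)²⁷ = pq⁴, (p³q³)²⁸ = e.
The smallest positive k with (p³q³)ᵏ = e is 28.

Answer: 28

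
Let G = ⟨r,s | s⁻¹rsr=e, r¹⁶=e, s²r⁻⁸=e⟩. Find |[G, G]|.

G' = [G, G] is generated by all commutators. The generator-pair commutators are: [r, s] = r².
The subgroup they normally generate is {e, r², r⁴, r⁶, r⁸, r¹⁰, r¹², r¹⁴}, of order 8.
Check: |G/G'| = 32/8 = 4 is the order of the abelianisation.

Answer: 8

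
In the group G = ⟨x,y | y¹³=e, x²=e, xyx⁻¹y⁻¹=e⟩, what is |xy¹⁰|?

Compute successive powers until reaching e:
  (xy¹⁰)¹ = xy¹⁰, (xy¹⁰)² = y⁷, (xy¹⁰)³ = xy⁴, (xy¹⁰)⁴ = y, (xy¹⁰)⁵ = xy¹¹, (xy¹⁰)⁶ = y⁸, (xy¹⁰)⁷ = xy⁵, (xy¹⁰)⁸ = y², (xy¹⁰)⁹ = xy¹², (xy¹⁰)¹⁰ = y⁹, (xy¹⁰)¹¹ = xy⁶, (xy¹⁰)¹² = y³, (xy¹⁰)¹³ = x, (xy¹⁰)¹⁴ = y¹⁰, (xy¹⁰)¹⁵ = xy⁷, (xy¹⁰)¹⁶ = y⁴, (xy¹⁰)¹⁷ = xy, (xy¹⁰)¹⁸ = y¹¹, (xy¹⁰)¹⁹ = xy⁸, (xy¹⁰)²⁰ = y⁵, (xy¹⁰)²¹ = xy², (xy¹⁰)²² = y¹², (xy¹⁰)²³ = xy⁹, (xy¹⁰)²⁴ = y⁶, (xy¹⁰)²⁵ = xy³, (xy¹⁰)²⁶ = e.
The smallest positive k with (xy¹⁰)ᵏ = e is 26.

Answer: 26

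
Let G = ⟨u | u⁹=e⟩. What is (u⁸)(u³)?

Compute (u⁸) · (u³) by multiplying left to right and reducing via the relations at each step:
  (u⁸) · u³ = u²

Answer: u²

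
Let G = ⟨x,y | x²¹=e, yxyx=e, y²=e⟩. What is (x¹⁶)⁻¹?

The order of (x¹⁶) is 21 (smallest k with (x¹⁶)ᵏ = e), so (x¹⁶)⁻¹ = (x¹⁶)²⁰ = x⁵.
Check: (x¹⁶) · (x⁵) → (x¹⁶) · x⁵ = e, giving e as required.

Answer: x⁵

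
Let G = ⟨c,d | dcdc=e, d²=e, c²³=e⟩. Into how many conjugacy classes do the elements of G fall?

The conjugacy classes (representative and size) are:
  [e] (size 1), [c] (size 2), [c²¹] (size 2), [c²⁰] (size 2), [c⁴] (size 2), [c¹⁸] (size 2), [c⁶] (size 2), [c¹⁶] (size 2), [c⁸] (size 2), [c⁹] (size 2), [c¹⁰] (size 2), [c¹²] (size 2), [c¹⁸d] (size 23).
Class equation: 1 + 2 + 2 + 2 + 2 + 2 + 2 + 2 + 2 + 2 + 2 + 2 + 23 = 46 = |G|. So G has 13 conjugacy classes.

Answer: 13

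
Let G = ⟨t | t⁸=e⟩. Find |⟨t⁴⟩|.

|⟨t⁴⟩| equals the order of t⁴. Compute successive powers until reaching e:
  (t⁴)¹ = t⁴, (t⁴)² = e.
The smallest positive k with (t⁴)ᵏ = e is 2, so |⟨t⁴⟩| = 2.

Answer: 2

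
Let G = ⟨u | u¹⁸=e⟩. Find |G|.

G is generated by a single element, so G is cyclic. The relator gives u¹⁸ = e and no smaller power is forced to be e, so the 18 powers {e, u, u², u³, u⁴, u⁵, u⁶, u⁷, u⁸, u⁹, u¹², u¹³, u¹¹, u¹⁰, u¹⁴, u¹⁵, u¹⁶, u¹⁷} are distinct. Hence |G| = 18.

Answer: 18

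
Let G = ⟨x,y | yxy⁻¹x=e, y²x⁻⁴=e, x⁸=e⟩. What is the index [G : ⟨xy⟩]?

First find ord(xy) by computing successive powers:
  (xy)¹ = xy, (xy)² = x⁴, (xy)³ = xy⁻¹, (xy)⁴ = e.
So |⟨xy⟩| = ord(xy) = 4. With |G| = 16, by Lagrange [G : ⟨xy⟩] = 16/4 = 4.

Answer: 4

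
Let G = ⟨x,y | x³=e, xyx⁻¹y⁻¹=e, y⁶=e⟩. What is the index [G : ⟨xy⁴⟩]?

First find ord(xy⁴) by computing successive powers:
  (xy⁴)¹ = xy⁴, (xy⁴)² = x²y², (xy⁴)³ = e.
So |⟨xy⁴⟩| = ord(xy⁴) = 3. With |G| = 18, by Lagrange [G : ⟨xy⁴⟩] = 18/3 = 6.

Answer: 6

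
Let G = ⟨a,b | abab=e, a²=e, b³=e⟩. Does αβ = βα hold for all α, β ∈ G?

a·b = ab but b·a = ab², so a·b ≠ b·a and G is not abelian.

Answer: No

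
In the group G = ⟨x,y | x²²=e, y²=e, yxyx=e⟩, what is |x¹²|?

Compute successive powers until reaching e:
  (x¹²)¹ = x¹², (x¹²)² = x², (x¹²)³ = x¹⁴, (x¹²)⁴ = x⁴, (x¹²)⁵ = x¹⁶, (x¹²)⁶ = x⁶, (x¹²)⁷ = x¹⁸, (x¹²)⁸ = x⁸, (x¹²)⁹ = x²⁰, (x¹²)¹⁰ = x¹⁰, (x¹²)¹¹ = e.
The smallest positive k with (x¹²)ᵏ = e is 11.

Answer: 11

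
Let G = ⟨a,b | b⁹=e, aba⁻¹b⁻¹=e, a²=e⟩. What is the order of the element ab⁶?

Compute successive powers until reaching e:
  (ab⁶)¹ = ab⁶, (ab⁶)² = b³, (ab⁶)³ = a, (ab⁶)⁴ = b⁶, (ab⁶)⁵ = ab³, (ab⁶)⁶ = e.
The smallest positive k with (ab⁶)ᵏ = e is 6.

Answer: 6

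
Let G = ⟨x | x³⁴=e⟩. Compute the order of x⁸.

Compute successive powers until reaching e:
  (x⁸)¹ = x⁸, (x⁸)² = x¹⁶, (x⁸)³ = x²⁴, (x⁸)⁴ = x³², (x⁸)⁵ = x⁶, (x⁸)⁶ = x¹⁴, (x⁸)⁷ = x²², (x⁸)⁸ = x³⁰, (x⁸)⁹ = x⁴, (x⁸)¹⁰ = x¹², (x⁸)¹¹ = x²⁰, (x⁸)¹² = x²⁸, (x⁸)¹³ = x², (x⁸)¹⁴ = x¹⁰, (x⁸)¹⁵ = x¹⁸, (x⁸)¹⁶ = x²⁶, (x⁸)¹⁷ = e.
The smallest positive k with (x⁸)ᵏ = e is 17.

Answer: 17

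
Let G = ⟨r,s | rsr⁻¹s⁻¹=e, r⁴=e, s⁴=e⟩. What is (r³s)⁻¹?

The order of (r³s) is 4 (smallest k with (r³s)ᵏ = e), so (r³s)⁻¹ = (r³s)³ = rs³.
Check: (r³s) · (rs³) → (r³s) · r = s;   s · s³ = e, giving e as required.

Answer: rs³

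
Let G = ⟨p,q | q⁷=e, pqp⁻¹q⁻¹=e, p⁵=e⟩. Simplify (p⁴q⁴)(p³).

Compute (p⁴q⁴) · (p³) by multiplying left to right and reducing via the relations at each step:
  (p⁴q⁴) · p³ = p²q⁴

Answer: p²q⁴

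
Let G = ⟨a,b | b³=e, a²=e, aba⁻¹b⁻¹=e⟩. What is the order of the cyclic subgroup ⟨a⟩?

|⟨a⟩| equals the order of a. Compute successive powers until reaching e:
  a¹ = a, a² = e.
The smallest positive k with aᵏ = e is 2, so |⟨a⟩| = 2.

Answer: 2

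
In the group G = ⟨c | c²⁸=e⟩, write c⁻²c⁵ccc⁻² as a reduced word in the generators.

Multiply left to right, reducing at each step:
  (c²⁶) · c⁵ = c³
  (c³) · c = c⁴
  (c⁴) · c = c⁵
  (c⁵) · c⁻² = c³

Answer: c³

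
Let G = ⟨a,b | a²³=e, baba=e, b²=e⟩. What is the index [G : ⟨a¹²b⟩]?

First find ord(a¹²b) by computing successive powers:
  (a¹²b)¹ = a¹²b, (a¹²b)² = e.
So |⟨a¹²b⟩| = ord(a¹²b) = 2. With |G| = 46, by Lagrange [G : ⟨a¹²b⟩] = 46/2 = 23.

Answer: 23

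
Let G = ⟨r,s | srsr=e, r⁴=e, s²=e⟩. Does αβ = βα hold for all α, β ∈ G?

r·s = rs but s·r = r³s, so r·s ≠ s·r and G is not abelian.

Answer: No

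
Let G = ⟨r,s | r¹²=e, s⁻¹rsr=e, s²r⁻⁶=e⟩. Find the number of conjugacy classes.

The conjugacy classes (representative and size) are:
  [e] (size 1), [r¹¹] (size 2), [r²] (size 2), [r⁹] (size 2), [r⁴] (size 2), [r⁵] (size 2), [r⁶] (size 1), [r²s] (size 6), [rs] (size 6).
Class equation: 1 + 2 + 2 + 2 + 2 + 2 + 1 + 6 + 6 = 24 = |G|. So G has 9 conjugacy classes.

Answer: 9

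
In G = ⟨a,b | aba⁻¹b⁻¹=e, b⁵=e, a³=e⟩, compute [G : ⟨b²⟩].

First find ord(b²) by computing successive powers:
  (b²)¹ = b², (b²)² = b⁴, (b²)³ = b, (b²)⁴ = b³, (b²)⁵ = e.
So |⟨b²⟩| = ord(b²) = 5. With |G| = 15, by Lagrange [G : ⟨b²⟩] = 15/5 = 3.

Answer: 3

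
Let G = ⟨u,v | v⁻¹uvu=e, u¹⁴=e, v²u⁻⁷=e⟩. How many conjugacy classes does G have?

The conjugacy classes (representative and size) are:
  [e] (size 1), [u¹³] (size 2), [u¹²] (size 2), [u¹¹] (size 2), [u⁴] (size 2), [u⁵] (size 2), [u⁸] (size 2), [u⁷] (size 1), [u⁵v⁻¹] (size 7), [u⁵v] (size 7).
Class equation: 1 + 2 + 2 + 2 + 2 + 2 + 2 + 1 + 7 + 7 = 28 = |G|. So G has 10 conjugacy classes.

Answer: 10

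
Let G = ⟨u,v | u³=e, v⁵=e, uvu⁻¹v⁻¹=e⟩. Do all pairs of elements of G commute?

Each pair of generators commutes: u·v = uv = v·u. Since the generators pairwise commute, every element of G commutes with every other, so G is abelian.

Answer: Yes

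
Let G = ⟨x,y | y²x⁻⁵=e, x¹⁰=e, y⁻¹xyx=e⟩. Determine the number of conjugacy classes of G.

The conjugacy classes (representative and size) are:
  [e] (size 1), [x] (size 2), [x⁸] (size 2), [x⁷] (size 2), [x⁴] (size 2), [x⁵] (size 1), [x⁴y] (size 5), [x²y⁻¹] (size 5).
Class equation: 1 + 2 + 2 + 2 + 2 + 1 + 5 + 5 = 20 = |G|. So G has 8 conjugacy classes.

Answer: 8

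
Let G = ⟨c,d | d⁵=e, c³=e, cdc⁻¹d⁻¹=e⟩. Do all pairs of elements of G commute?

Each pair of generators commutes: c·d = cd = d·c. Since the generators pairwise commute, every element of G commutes with every other, so G is abelian.

Answer: Yes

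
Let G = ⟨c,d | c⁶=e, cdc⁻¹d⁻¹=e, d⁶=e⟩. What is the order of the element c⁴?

Compute successive powers until reaching e:
  (c⁴)¹ = c⁴, (c⁴)² = c², (c⁴)³ = e.
The smallest positive k with (c⁴)ᵏ = e is 3.

Answer: 3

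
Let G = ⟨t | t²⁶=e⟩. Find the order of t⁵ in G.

Compute successive powers until reaching e:
  (t⁵)¹ = t⁵, (t⁵)² = t¹⁰, (t⁵)³ = t¹⁵, (t⁵)⁴ = t²⁰, (t⁵)⁵ = t²⁵, (t⁵)⁶ = t⁴, (t⁵)⁷ = t⁹, (t⁵)⁸ = t¹⁴, (t⁵)⁹ = t¹⁹, (t⁵)¹⁰ = t²⁴, (t⁵)¹¹ = t³, (t⁵)¹² = t⁸, (t⁵)¹³ = t¹³, (t⁵)¹⁴ = t¹⁸, (t⁵)¹⁵ = t²³, (t⁵)¹⁶ = t², (t⁵)¹⁷ = t⁷, (t⁵)¹⁸ = t¹², (t⁵)¹⁹ = t¹⁷, (t⁵)²⁰ = t²², (t⁵)²¹ = t, (t⁵)²² = t⁶, (t⁵)²³ = t¹¹, (t⁵)²⁴ = t¹⁶, (t⁵)²⁵ = t²¹, (t⁵)²⁶ = e.
The smallest positive k with (t⁵)ᵏ = e is 26.

Answer: 26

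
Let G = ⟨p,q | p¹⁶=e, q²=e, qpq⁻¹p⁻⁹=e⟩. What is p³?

Compute successive powers of p, reducing at each step:
  p²: p · p = p²
  p³: (p²) · p = p³

Answer: p³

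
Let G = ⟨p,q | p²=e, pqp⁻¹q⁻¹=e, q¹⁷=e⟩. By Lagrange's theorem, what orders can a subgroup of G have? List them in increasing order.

|G| = 34 = 2 · 17. By Lagrange's theorem the order of any subgroup divides 34; the divisors of 34 are 1, 2, 17, 34.

Answer: 1, 2, 17, 34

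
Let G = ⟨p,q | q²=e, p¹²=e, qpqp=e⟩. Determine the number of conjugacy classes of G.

The conjugacy classes (representative and size) are:
  [e] (size 1), [p¹¹] (size 2), [p²] (size 2), [p⁹] (size 2), [p⁴] (size 2), [p⁵] (size 2), [p⁶] (size 1), [q] (size 6), [pq] (size 6).
Class equation: 1 + 2 + 2 + 2 + 2 + 2 + 1 + 6 + 6 = 24 = |G|. So G has 9 conjugacy classes.

Answer: 9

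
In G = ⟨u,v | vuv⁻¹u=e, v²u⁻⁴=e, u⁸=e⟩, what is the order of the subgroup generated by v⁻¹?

|⟨v⁻¹⟩| equals the order of v⁻¹. Compute successive powers until reaching e:
  (v⁻¹)¹ = v⁻¹, (v⁻¹)² = u⁴, (v⁻¹)³ = v, (v⁻¹)⁴ = e.
The smallest positive k with (v⁻¹)ᵏ = e is 4, so |⟨v⁻¹⟩| = 4.

Answer: 4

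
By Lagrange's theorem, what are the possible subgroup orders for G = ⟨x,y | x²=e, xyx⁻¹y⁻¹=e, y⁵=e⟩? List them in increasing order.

|G| = 10 = 2 · 5. By Lagrange's theorem the order of any subgroup divides 10; the divisors of 10 are 1, 2, 5, 10.

Answer: 1, 2, 5, 10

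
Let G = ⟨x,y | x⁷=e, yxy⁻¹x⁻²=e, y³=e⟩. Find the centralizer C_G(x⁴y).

⟨x⁴y⟩ ⊆ C_G(x⁴y) since powers of x⁴y commute with x⁴y; so |C_G(x⁴y)| ≥ |⟨x⁴y⟩| = 3.
By orbit–stabilizer, |C_G(x⁴y)| = |G| / |conj. class of x⁴y| = 21 / 7 = 3.
The 3 elements commuting with x⁴y are {e, x⁴y, x⁵y²}.

Answer: {e, x⁴y, x⁵y²}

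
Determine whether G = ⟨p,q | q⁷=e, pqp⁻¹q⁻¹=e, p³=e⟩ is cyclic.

|G| = 21. The element pq has order 21 (its powers give 21 distinct elements), so ⟨pq⟩ = G and G is cyclic.

Answer: Yes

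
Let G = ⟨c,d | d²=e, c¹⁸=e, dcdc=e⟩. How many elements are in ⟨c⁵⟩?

|⟨c⁵⟩| equals the order of c⁵. Compute successive powers until reaching e:
  (c⁵)¹ = c⁵, (c⁵)² = c¹⁰, (c⁵)³ = c¹⁵, (c⁵)⁴ = c², (c⁵)⁵ = c⁷, (c⁵)⁶ = c¹², (c⁵)⁷ = c¹⁷, (c⁵)⁸ = c⁴, (c⁵)⁹ = c⁹, (c⁵)¹⁰ = c¹⁴, (c⁵)¹¹ = c, (c⁵)¹² = c⁶, (c⁵)¹³ = c¹¹, (c⁵)¹⁴ = c¹⁶, (c⁵)¹⁵ = c³, (c⁵)¹⁶ = c⁸, (c⁵)¹⁷ = c¹³, (c⁵)¹⁸ = e.
The smallest positive k with (c⁵)ᵏ = e is 18, so |⟨c⁵⟩| = 18.

Answer: 18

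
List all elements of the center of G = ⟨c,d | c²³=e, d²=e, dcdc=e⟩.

An element z ∈ Z(G) iff z commutes with every generator.
For example e is central: e·c = c = c·e; e·d = d = d·e.
Whereas c ∉ Z(G) since c·d = cd ≠ c²²d = d·c.
Checking each of the 46 elements this way gives Z(G) = {e}, of order 1.

Answer: {e}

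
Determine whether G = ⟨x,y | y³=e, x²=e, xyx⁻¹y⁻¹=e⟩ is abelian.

Each pair of generators commutes: x·y = xy = y·x. Since the generators pairwise commute, every element of G commutes with every other, so G is abelian.

Answer: Yes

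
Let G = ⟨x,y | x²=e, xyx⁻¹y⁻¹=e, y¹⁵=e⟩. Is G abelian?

Each pair of generators commutes: x·y = xy = y·x. Since the generators pairwise commute, every element of G commutes with every other, so G is abelian.

Answer: Yes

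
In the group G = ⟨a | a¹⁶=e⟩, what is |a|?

Compute successive powers until reaching e:
  a¹ = a, a² = a², a³ = a³, a⁴ = a⁴, a⁵ = a⁵, a⁶ = a⁶, a⁷ = a⁷, a⁸ = a⁸, a⁹ = a⁹, a¹⁰ = a¹⁰, a¹¹ = a¹¹, a¹² = a¹², a¹³ = a¹³, a¹⁴ = a¹⁴, a¹⁵ = a¹⁵, a¹⁶ = e.
The smallest positive k with aᵏ = e is 16.

Answer: 16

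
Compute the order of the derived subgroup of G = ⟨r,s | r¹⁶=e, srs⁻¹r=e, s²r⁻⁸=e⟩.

G' = [G, G] is generated by all commutators. The generator-pair commutators are: [r, s] = r².
The subgroup they normally generate is {e, r², r⁴, r⁶, r⁸, r¹⁰, r¹², r¹⁴}, of order 8.
Check: |G/G'| = 32/8 = 4 is the order of the abelianisation.

Answer: 8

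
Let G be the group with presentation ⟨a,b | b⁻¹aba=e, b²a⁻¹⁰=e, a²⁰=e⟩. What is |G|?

Enumerate words in the generators, reducing via the relations: the distinct elements are
  {a, b, e, ab, a², a³, a⁴, a⁵, a⁶, a⁷, a⁸, a⁹, a²b, a³b, a¹², a¹³, a¹¹, a¹⁰, a¹⁴, a¹⁵, a¹⁶, a¹⁷, a¹⁸, a¹⁹, a⁴b, a⁵b, a⁶b, a⁷b, a⁸b, a⁹b, b⁻¹, ab⁻¹, a²b⁻¹, a³b⁻¹, a⁴b⁻¹, a⁵b⁻¹, a⁶b⁻¹, a⁷b⁻¹, a⁸b⁻¹, a⁹b⁻¹}.
No further products give new elements, so |G| = 40.

Answer: 40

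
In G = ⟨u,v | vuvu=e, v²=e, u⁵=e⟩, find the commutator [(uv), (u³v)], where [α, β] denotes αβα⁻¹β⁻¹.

[(uv), (u³v)] = (uv)·(u³v)·(uv)⁻¹·(u³v)⁻¹.
  (uv) · (u³v) = u³
  (u³) · (uv) = u⁴v
  (u⁴v) · (u³v) = u

Answer: u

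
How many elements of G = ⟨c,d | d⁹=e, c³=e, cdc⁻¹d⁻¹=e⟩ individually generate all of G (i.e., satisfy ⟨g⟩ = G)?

⟨g⟩ = G would require ord(g) = |G| = 27, but the maximum element order in G is 9 < 27. So G is not cyclic and no single element generates it: the count is 0.

Answer: 0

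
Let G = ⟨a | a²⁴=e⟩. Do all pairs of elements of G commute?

G has a single generator, so G is cyclic and hence abelian.

Answer: Yes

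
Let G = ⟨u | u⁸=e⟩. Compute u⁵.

Compute successive powers of u, reducing at each step:
  u²: u · u = u²
  u³: (u²) · u = u³
  u⁴: (u³) · u = u⁴
  u⁵: (u⁴) · u = u⁵

Answer: u⁵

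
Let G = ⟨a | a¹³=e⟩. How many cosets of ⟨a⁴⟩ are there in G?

First find ord(a⁴) by computing successive powers:
  (a⁴)¹ = a⁴, (a⁴)² = a⁸, (a⁴)³ = a¹², (a⁴)⁴ = a³, (a⁴)⁵ = a⁷, (a⁴)⁶ = a¹¹, (a⁴)⁷ = a², (a⁴)⁸ = a⁶, (a⁴)⁹ = a¹⁰, (a⁴)¹⁰ = a, (a⁴)¹¹ = a⁵, (a⁴)¹² = a⁹, (a⁴)¹³ = e.
So |⟨a⁴⟩| = ord(a⁴) = 13. With |G| = 13, by Lagrange [G : ⟨a⁴⟩] = 13/13 = 1.

Answer: 1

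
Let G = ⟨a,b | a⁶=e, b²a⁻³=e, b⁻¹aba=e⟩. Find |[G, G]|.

G' = [G, G] is generated by all commutators. The generator-pair commutators are: [a, b] = a².
The subgroup they normally generate is {e, a², a⁴}, of order 3.
Check: |G/G'| = 12/3 = 4 is the order of the abelianisation.

Answer: 3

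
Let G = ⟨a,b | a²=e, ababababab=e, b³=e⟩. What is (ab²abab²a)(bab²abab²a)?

Compute (ab²abab²a) · (bab²abab²a) by multiplying left to right and reducing via the relations at each step:
  (ab²abab²a) · b = ab²abab²ab
  (ab²abab²ab) · a = ab²abab²aba
  (ab²abab²aba) · b² = abab²abab²ab
  (abab²abab²ab) · a = bab²abab²ab
  (bab²abab²ab) · b = b²abab²aba
  (b²abab²aba) · a = b²abab²ab
  (b²abab²ab) · b² = b²abab²a
  (b²abab²a) · a = b²abab²

Answer: b²abab²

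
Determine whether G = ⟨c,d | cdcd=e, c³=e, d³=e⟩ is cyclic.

Every cyclic group is abelian. But c·d = cd while d·c = c²d², so c·d ≠ d·c and G is not abelian. Hence G is not cyclic.

Answer: No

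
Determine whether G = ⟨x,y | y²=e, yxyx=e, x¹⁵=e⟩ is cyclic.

Every cyclic group is abelian. But x·y = xy while y·x = x¹⁴y, so x·y ≠ y·x and G is not abelian. Hence G is not cyclic.

Answer: No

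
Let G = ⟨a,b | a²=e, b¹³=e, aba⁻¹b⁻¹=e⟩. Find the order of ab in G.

Compute successive powers until reaching e:
  (ab)¹ = ab, (ab)² = b², (ab)³ = ab³, (ab)⁴ = b⁴, (ab)⁵ = ab⁵, (ab)⁶ = b⁶, (ab)⁷ = ab⁷, (ab)⁸ = b⁸, (ab)⁹ = ab⁹, (ab)¹⁰ = b¹⁰, (ab)¹¹ = ab¹¹, (ab)¹² = b¹², (ab)¹³ = a, (ab)¹⁴ = b, (ab)¹⁵ = ab², (ab)¹⁶ = b³, (ab)¹⁷ = ab⁴, (ab)¹⁸ = b⁵, (ab)¹⁹ = ab⁶, (ab)²⁰ = b⁷, (ab)²¹ = ab⁸, (ab)²² = b⁹, (ab)²³ = ab¹⁰, (ab)²⁴ = b¹¹, (ab)²⁵ = ab¹², (ab)²⁶ = e.
The smallest positive k with (ab)ᵏ = e is 26.

Answer: 26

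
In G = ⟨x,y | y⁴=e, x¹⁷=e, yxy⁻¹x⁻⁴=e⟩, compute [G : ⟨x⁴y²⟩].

First find ord(x⁴y²) by computing successive powers:
  (x⁴y²)¹ = x⁴y², (x⁴y²)² = e.
So |⟨x⁴y²⟩| = ord(x⁴y²) = 2. With |G| = 68, by Lagrange [G : ⟨x⁴y²⟩] = 68/2 = 34.

Answer: 34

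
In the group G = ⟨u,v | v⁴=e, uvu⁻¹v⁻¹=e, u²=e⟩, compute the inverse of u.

The order of u is 2 (smallest k with uᵏ = e), so u⁻¹ = u¹ = u.
Check: u · u → u · u = e, giving e as required.

Answer: u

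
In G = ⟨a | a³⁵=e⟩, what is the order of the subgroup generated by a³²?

|⟨a³²⟩| equals the order of a³². Compute successive powers until reaching e:
  (a³²)¹ = a³², (a³²)² = a²⁹, (a³²)³ = a²⁶, (a³²)⁴ = a²³, (a³²)⁵ = a²⁰, (a³²)⁶ = a¹⁷, (a³²)⁷ = a¹⁴, (a³²)⁸ = a¹¹, (a³²)⁹ = a⁸, (a³²)¹⁰ = a⁵, (a³²)¹¹ = a², (a³²)¹² = a³⁴, (a³²)¹³ = a³¹, (a³²)¹⁴ = a²⁸, (a³²)¹⁵ = a²⁵, (a³²)¹⁶ = a²², (a³²)¹⁷ = a¹⁹, (a³²)¹⁸ = a¹⁶, (a³²)¹⁹ = a¹³, (a³²)²⁰ = a¹⁰, (a³²)²¹ = a⁷, (a³²)²² = a⁴, (a³²)²³ = a, (a³²)²⁴ = a³³, (a³²)²⁵ = a³⁰, (a³²)²⁶ = a²⁷, (a³²)²⁷ = a²⁴, (a³²)²⁸ = a²¹, (a³²)²⁹ = a¹⁸, (a³²)³⁰ = a¹⁵, (a³²)³¹ = a¹², (a³²)³² = a⁹, (a³²)³³ = a⁶, (a³²)³⁴ = a³, (a³²)³⁵ = e.
The smallest positive k with (a³²)ᵏ = e is 35, so |⟨a³²⟩| = 35.

Answer: 35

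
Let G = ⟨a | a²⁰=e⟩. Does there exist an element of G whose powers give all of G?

|G| = 20. The element a has order 20 (its powers give 20 distinct elements), so ⟨a⟩ = G and G is cyclic.

Answer: Yes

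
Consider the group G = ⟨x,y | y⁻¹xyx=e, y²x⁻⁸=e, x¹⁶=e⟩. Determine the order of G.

Enumerate words in the generators, reducing via the relations: the distinct elements are
  {e, x, y, xy, x², x³, x⁴, x⁵, x⁶, x⁷, x⁸, x⁹, x²y, x³y, x¹², x¹³, x¹¹, x¹⁰, x¹⁴, x¹⁵, x⁴y, x⁵y, x⁶y, x⁷y, y⁻¹, xy⁻¹, x²y⁻¹, x³y⁻¹, x⁴y⁻¹, x⁵y⁻¹, x⁶y⁻¹, x⁷y⁻¹}.
No further products give new elements, so |G| = 32.

Answer: 32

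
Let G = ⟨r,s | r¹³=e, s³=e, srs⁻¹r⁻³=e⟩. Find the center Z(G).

An element z ∈ Z(G) iff z commutes with every generator.
For example e is central: e·r = r = r·e; e·s = s = s·e.
Whereas r ∉ Z(G) since r·s = rs ≠ r³s = s·r.
Checking each of the 39 elements this way gives Z(G) = {e}, of order 1.

Answer: {e}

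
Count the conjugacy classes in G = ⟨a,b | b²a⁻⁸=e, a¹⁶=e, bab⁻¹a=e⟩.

The conjugacy classes (representative and size) are:
  [e] (size 1), [a] (size 2), [a¹⁴] (size 2), [a¹³] (size 2), [a¹²] (size 2), [a⁵] (size 2), [a¹⁰] (size 2), [a⁷] (size 2), [a⁸] (size 1), [b⁻¹] (size 8), [a⁷b⁻¹] (size 8).
Class equation: 1 + 2 + 2 + 2 + 2 + 2 + 2 + 2 + 1 + 8 + 8 = 32 = |G|. So G has 11 conjugacy classes.

Answer: 11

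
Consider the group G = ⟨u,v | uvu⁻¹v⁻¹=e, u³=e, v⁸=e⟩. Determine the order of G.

Enumerate words in the generators, reducing via the relations: the distinct elements are
  {e, u, v, uv, u², v², v³, v⁴, v⁵, v⁶, v⁷, uv², uv³, uv⁴, uv⁵, uv⁶, uv⁷, u²v, u²v², u²v³, u²v⁴, u²v⁵, u²v⁶, u²v⁷}.
No further products give new elements, so |G| = 24.

Answer: 24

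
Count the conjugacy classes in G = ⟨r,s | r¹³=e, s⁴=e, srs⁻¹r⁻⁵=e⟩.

The conjugacy classes (representative and size) are:
  [e] (size 1), [r] (size 4), [r²] (size 4), [r⁹] (size 4), [r¹²s] (size 13), [r⁴s²] (size 13), [r¹²s³] (size 13).
Class equation: 1 + 4 + 4 + 4 + 13 + 13 + 13 = 52 = |G|. So G has 7 conjugacy classes.

Answer: 7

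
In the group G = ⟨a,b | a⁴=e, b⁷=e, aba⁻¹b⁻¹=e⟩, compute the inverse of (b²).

The order of (b²) is 7 (smallest k with (b²)ᵏ = e), so (b²)⁻¹ = (b²)⁶ = b⁵.
Check: (b²) · (b⁵) → (b²) · b⁵ = e, giving e as required.

Answer: b⁵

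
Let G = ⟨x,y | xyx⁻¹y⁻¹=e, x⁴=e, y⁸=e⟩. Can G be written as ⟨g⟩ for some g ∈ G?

|G| = 32, but the maximum element order in G is 8 < 32. No single element generates all of G, so G is not cyclic.

Answer: No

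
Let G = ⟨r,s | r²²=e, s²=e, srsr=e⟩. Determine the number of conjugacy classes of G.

The conjugacy classes (representative and size) are:
  [e] (size 1), [r] (size 2), [r²] (size 2), [r¹⁹] (size 2), [r⁴] (size 2), [r⁵] (size 2), [r⁶] (size 2), [r⁷] (size 2), [r⁸] (size 2), [r¹³] (size 2), [r¹⁰] (size 2), [r¹¹] (size 1), [r⁶s] (size 11), [rs] (size 11).
Class equation: 1 + 2 + 2 + 2 + 2 + 2 + 2 + 2 + 2 + 2 + 2 + 1 + 11 + 11 = 44 = |G|. So G has 14 conjugacy classes.

Answer: 14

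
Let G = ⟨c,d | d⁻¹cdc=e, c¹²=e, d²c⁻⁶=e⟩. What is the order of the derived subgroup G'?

G' = [G, G] is generated by all commutators. The generator-pair commutators are: [c, d] = c².
The subgroup they normally generate is {e, c², c⁴, c⁶, c⁸, c¹⁰}, of order 6.
Check: |G/G'| = 24/6 = 4 is the order of the abelianisation.

Answer: 6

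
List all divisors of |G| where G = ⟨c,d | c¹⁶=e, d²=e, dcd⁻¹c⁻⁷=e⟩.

|G| = 32 = 2⁵. By Lagrange's theorem the order of any subgroup divides 32; the divisors of 32 are 1, 2, 4, 8, 16, 32.

Answer: 1, 2, 4, 8, 16, 32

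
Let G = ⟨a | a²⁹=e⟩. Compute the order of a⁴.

Compute successive powers until reaching e:
  (a⁴)¹ = a⁴, (a⁴)² = a⁸, (a⁴)³ = a¹², (a⁴)⁴ = a¹⁶, (a⁴)⁵ = a²⁰, (a⁴)⁶ = a²⁴, (a⁴)⁷ = a²⁸, (a⁴)⁸ = a³, (a⁴)⁹ = a⁷, (a⁴)¹⁰ = a¹¹, (a⁴)¹¹ = a¹⁵, (a⁴)¹² = a¹⁹, (a⁴)¹³ = a²³, (a⁴)¹⁴ = a²⁷, (a⁴)¹⁵ = a², (a⁴)¹⁶ = a⁶, (a⁴)¹⁷ = a¹⁰, (a⁴)¹⁸ = a¹⁴, (a⁴)¹⁹ = a¹⁸, (a⁴)²⁰ = a²², (a⁴)²¹ = a²⁶, (a⁴)²² = a, (a⁴)²³ = a⁵, (a⁴)²⁴ = a⁹, (a⁴)²⁵ = a¹³, (a⁴)²⁶ = a¹⁷, (a⁴)²⁷ = a²¹, (a⁴)²⁸ = a²⁵, (a⁴)²⁹ = e.
The smallest positive k with (a⁴)ᵏ = e is 29.

Answer: 29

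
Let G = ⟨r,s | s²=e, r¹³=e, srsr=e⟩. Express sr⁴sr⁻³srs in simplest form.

Multiply left to right, reducing at each step:
  s · r⁴ = r⁹s
  (r⁹s) · s = r⁹
  (r⁹) · r⁻³ = r⁶
  (r⁶) · s = r⁶s
  (r⁶s) · r = r⁵s
  (r⁵s) · s = r⁵

Answer: r⁵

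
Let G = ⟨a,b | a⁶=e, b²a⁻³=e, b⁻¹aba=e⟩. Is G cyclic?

Every cyclic group is abelian. But a·b = ab while b·a = a²b⁻¹, so a·b ≠ b·a and G is not abelian. Hence G is not cyclic.

Answer: No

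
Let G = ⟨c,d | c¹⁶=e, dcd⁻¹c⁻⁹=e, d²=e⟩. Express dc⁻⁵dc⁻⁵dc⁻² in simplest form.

Multiply left to right, reducing at each step:
  d · c⁻⁵ = c³d
  (c³d) · d = c³
  (c³) · c⁻⁵ = c¹⁴
  (c¹⁴) · d = c¹⁴d
  (c¹⁴d) · c⁻² = c¹²d

Answer: c¹²d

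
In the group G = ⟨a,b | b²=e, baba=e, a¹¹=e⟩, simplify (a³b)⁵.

Compute successive powers of (a³b), reducing at each step:
  (a³b)²: (a³b) · a³ = b;   b · b = e
  (a³b)³: e · a³ = a³;   (a³) · b = a³b
  (a³b)⁴: (a³b) · a³ = b;   b · b = e
  (a³b)⁵: e · a³ = a³;   (a³) · b = a³b

Answer: a³b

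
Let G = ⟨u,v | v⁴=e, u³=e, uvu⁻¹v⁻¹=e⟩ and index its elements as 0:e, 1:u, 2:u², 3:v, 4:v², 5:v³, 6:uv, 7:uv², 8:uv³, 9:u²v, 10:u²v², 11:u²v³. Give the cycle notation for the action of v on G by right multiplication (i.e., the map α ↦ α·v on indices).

(0 3 4 5)(1 6 7 8)(2 9 10 11)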